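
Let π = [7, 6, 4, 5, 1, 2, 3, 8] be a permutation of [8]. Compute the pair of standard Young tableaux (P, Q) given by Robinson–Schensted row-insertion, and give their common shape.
P = [1, 2, 3, 8] / [4, 5] / [6] / [7];  Q = [1, 4, 7, 8] / [2, 6] / [3] / [5];  common shape = (4, 2, 1, 1)

Row-insert the values π_1, π_2, … into P one at a time, bumping the leftmost entry strictly greater than the inserted value down to the next row. The recording tableau Q records, in position (i, j), the step at which that cell was added to P.
  Insert 7 (step 1): P = [7];  Q = [1]
  Insert 6 (step 2): P = [6] / [7];  Q = [1] / [2]
  Insert 4 (step 3): P = [4] / [6] / [7];  Q = [1] / [2] / [3]
  Insert 5 (step 4): P = [4, 5] / [6] / [7];  Q = [1, 4] / [2] / [3]
  Insert 1 (step 5): P = [1, 5] / [4] / [6] / [7];  Q = [1, 4] / [2] / [3] / [5]
  Insert 2 (step 6): P = [1, 2] / [4, 5] / [6] / [7];  Q = [1, 4] / [2, 6] / [3] / [5]
  Insert 3 (step 7): P = [1, 2, 3] / [4, 5] / [6] / [7];  Q = [1, 4, 7] / [2, 6] / [3] / [5]
  Insert 8 (step 8): P = [1, 2, 3, 8] / [4, 5] / [6] / [7];  Q = [1, 4, 7, 8] / [2, 6] / [3] / [5]
Final shape: (4, 2, 1, 1).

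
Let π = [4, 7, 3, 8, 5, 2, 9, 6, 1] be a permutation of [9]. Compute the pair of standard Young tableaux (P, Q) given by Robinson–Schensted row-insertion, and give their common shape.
P = [1, 5, 6, 9] / [2, 7, 8] / [3] / [4];  Q = [1, 2, 4, 7] / [3, 5, 8] / [6] / [9];  common shape = (4, 3, 1, 1)

Row-insert the values π_1, π_2, … into P one at a time, bumping the leftmost entry strictly greater than the inserted value down to the next row. The recording tableau Q records, in position (i, j), the step at which that cell was added to P.
  Insert 4 (step 1): P = [4];  Q = [1]
  Insert 7 (step 2): P = [4, 7];  Q = [1, 2]
  Insert 3 (step 3): P = [3, 7] / [4];  Q = [1, 2] / [3]
  Insert 8 (step 4): P = [3, 7, 8] / [4];  Q = [1, 2, 4] / [3]
  Insert 5 (step 5): P = [3, 5, 8] / [4, 7];  Q = [1, 2, 4] / [3, 5]
  Insert 2 (step 6): P = [2, 5, 8] / [3, 7] / [4];  Q = [1, 2, 4] / [3, 5] / [6]
  Insert 9 (step 7): P = [2, 5, 8, 9] / [3, 7] / [4];  Q = [1, 2, 4, 7] / [3, 5] / [6]
  Insert 6 (step 8): P = [2, 5, 6, 9] / [3, 7, 8] / [4];  Q = [1, 2, 4, 7] / [3, 5, 8] / [6]
  Insert 1 (step 9): P = [1, 5, 6, 9] / [2, 7, 8] / [3] / [4];  Q = [1, 2, 4, 7] / [3, 5, 8] / [6] / [9]
Final shape: (4, 3, 1, 1).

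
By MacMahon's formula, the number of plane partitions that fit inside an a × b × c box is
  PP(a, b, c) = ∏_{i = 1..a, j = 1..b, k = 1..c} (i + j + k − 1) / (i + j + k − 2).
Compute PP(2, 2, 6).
PP(2, 2, 6) = 336

Evaluate the triple product over i = 1..2, j = 1..2, k = 1..6. The factors are (2/1) · (3/2) · (4/3) · (5/4) · (6/5) · (7/6) · (3/2) · (4/3) · … (24 factors total). The numerators and denominators telescope so the product is an integer; carrying out the multiplication exactly gives PP(2, 2, 6) = 336.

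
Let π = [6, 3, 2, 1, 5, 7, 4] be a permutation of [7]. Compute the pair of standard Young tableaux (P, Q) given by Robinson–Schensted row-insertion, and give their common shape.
P = [1, 4, 7] / [2, 5] / [3] / [6];  Q = [1, 5, 6] / [2, 7] / [3] / [4];  common shape = (3, 2, 1, 1)

Row-insert the values π_1, π_2, … into P one at a time, bumping the leftmost entry strictly greater than the inserted value down to the next row. The recording tableau Q records, in position (i, j), the step at which that cell was added to P.
  Insert 6 (step 1): P = [6];  Q = [1]
  Insert 3 (step 2): P = [3] / [6];  Q = [1] / [2]
  Insert 2 (step 3): P = [2] / [3] / [6];  Q = [1] / [2] / [3]
  Insert 1 (step 4): P = [1] / [2] / [3] / [6];  Q = [1] / [2] / [3] / [4]
  Insert 5 (step 5): P = [1, 5] / [2] / [3] / [6];  Q = [1, 5] / [2] / [3] / [4]
  Insert 7 (step 6): P = [1, 5, 7] / [2] / [3] / [6];  Q = [1, 5, 6] / [2] / [3] / [4]
  Insert 4 (step 7): P = [1, 4, 7] / [2, 5] / [3] / [6];  Q = [1, 5, 6] / [2, 7] / [3] / [4]
Final shape: (3, 2, 1, 1).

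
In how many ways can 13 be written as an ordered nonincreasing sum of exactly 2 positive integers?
p(13, 2 parts) = 6

Partitions of n into exactly k parts ↔ partitions of n − k into at most k parts (subtract 1 from each part). For n = 13, k = 2, the partitions are: 12+1, 11+2, 10+3, 9+4, 8+5, 7+6. Count = 6.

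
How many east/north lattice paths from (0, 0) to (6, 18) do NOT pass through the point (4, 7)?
Number of paths = 108856

Total paths from (0, 0) to (6, 18): C(24, 6) = 134596. Paths through (4, 7): (paths (0, 0) → (4, 7)) × (paths (4, 7) → (6, 18)) = C(11, 4) · C(13, 2) = 330 · 78 = 25740. Avoidance count = 134596 − 25740 = 108856.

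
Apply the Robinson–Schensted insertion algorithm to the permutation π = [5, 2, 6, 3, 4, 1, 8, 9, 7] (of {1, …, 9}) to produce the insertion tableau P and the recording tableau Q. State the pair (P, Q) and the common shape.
P = [1, 3, 4, 7, 9] / [2, 6, 8] / [5];  Q = [1, 3, 5, 7, 8] / [2, 4, 9] / [6];  common shape = (5, 3, 1)

Row-insert the values π_1, π_2, … into P one at a time, bumping the leftmost entry strictly greater than the inserted value down to the next row. The recording tableau Q records, in position (i, j), the step at which that cell was added to P.
  Insert 5 (step 1): P = [5];  Q = [1]
  Insert 2 (step 2): P = [2] / [5];  Q = [1] / [2]
  Insert 6 (step 3): P = [2, 6] / [5];  Q = [1, 3] / [2]
  Insert 3 (step 4): P = [2, 3] / [5, 6];  Q = [1, 3] / [2, 4]
  Insert 4 (step 5): P = [2, 3, 4] / [5, 6];  Q = [1, 3, 5] / [2, 4]
  Insert 1 (step 6): P = [1, 3, 4] / [2, 6] / [5];  Q = [1, 3, 5] / [2, 4] / [6]
  Insert 8 (step 7): P = [1, 3, 4, 8] / [2, 6] / [5];  Q = [1, 3, 5, 7] / [2, 4] / [6]
  Insert 9 (step 8): P = [1, 3, 4, 8, 9] / [2, 6] / [5];  Q = [1, 3, 5, 7, 8] / [2, 4] / [6]
  Insert 7 (step 9): P = [1, 3, 4, 7, 9] / [2, 6, 8] / [5];  Q = [1, 3, 5, 7, 8] / [2, 4, 9] / [6]
Final shape: (5, 3, 1).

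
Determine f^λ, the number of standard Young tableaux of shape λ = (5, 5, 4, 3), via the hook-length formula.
# SYT of shape (5, 5, 4, 3) = 583440

Hook-length formula: f^λ = n! / Π hook(c), product over all cells c of the Young diagram. For λ = (5, 5, 4, 3), n = 17 boxes. Hook lengths by row (left-to-right, top-to-bottom): [8, 7, 6, 4, 2]; [7, 6, 5, 3, 1]; [5, 4, 3, 1]; [3, 2, 1]. Product of hooks = 609638400. So f^λ = 17! / 609638400 = 355687428096000 / 609638400 = 583440.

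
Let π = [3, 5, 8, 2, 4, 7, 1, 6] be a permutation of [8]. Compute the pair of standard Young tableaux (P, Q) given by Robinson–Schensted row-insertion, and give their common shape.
P = [1, 4, 6] / [2, 5, 7] / [3, 8];  Q = [1, 2, 3] / [4, 5, 6] / [7, 8];  common shape = (3, 3, 2)

Row-insert the values π_1, π_2, … into P one at a time, bumping the leftmost entry strictly greater than the inserted value down to the next row. The recording tableau Q records, in position (i, j), the step at which that cell was added to P.
  Insert 3 (step 1): P = [3];  Q = [1]
  Insert 5 (step 2): P = [3, 5];  Q = [1, 2]
  Insert 8 (step 3): P = [3, 5, 8];  Q = [1, 2, 3]
  Insert 2 (step 4): P = [2, 5, 8] / [3];  Q = [1, 2, 3] / [4]
  Insert 4 (step 5): P = [2, 4, 8] / [3, 5];  Q = [1, 2, 3] / [4, 5]
  Insert 7 (step 6): P = [2, 4, 7] / [3, 5, 8];  Q = [1, 2, 3] / [4, 5, 6]
  Insert 1 (step 7): P = [1, 4, 7] / [2, 5, 8] / [3];  Q = [1, 2, 3] / [4, 5, 6] / [7]
  Insert 6 (step 8): P = [1, 4, 6] / [2, 5, 7] / [3, 8];  Q = [1, 2, 3] / [4, 5, 6] / [7, 8]
Final shape: (3, 3, 2).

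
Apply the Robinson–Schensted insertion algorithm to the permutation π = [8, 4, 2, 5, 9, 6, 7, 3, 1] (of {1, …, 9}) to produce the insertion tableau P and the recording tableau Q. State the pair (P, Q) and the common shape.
P = [1, 3, 6, 7] / [2, 5] / [4, 9] / [8];  Q = [1, 4, 5, 7] / [2, 6] / [3, 8] / [9];  common shape = (4, 2, 2, 1)

Row-insert the values π_1, π_2, … into P one at a time, bumping the leftmost entry strictly greater than the inserted value down to the next row. The recording tableau Q records, in position (i, j), the step at which that cell was added to P.
  Insert 8 (step 1): P = [8];  Q = [1]
  Insert 4 (step 2): P = [4] / [8];  Q = [1] / [2]
  Insert 2 (step 3): P = [2] / [4] / [8];  Q = [1] / [2] / [3]
  Insert 5 (step 4): P = [2, 5] / [4] / [8];  Q = [1, 4] / [2] / [3]
  Insert 9 (step 5): P = [2, 5, 9] / [4] / [8];  Q = [1, 4, 5] / [2] / [3]
  Insert 6 (step 6): P = [2, 5, 6] / [4, 9] / [8];  Q = [1, 4, 5] / [2, 6] / [3]
  Insert 7 (step 7): P = [2, 5, 6, 7] / [4, 9] / [8];  Q = [1, 4, 5, 7] / [2, 6] / [3]
  Insert 3 (step 8): P = [2, 3, 6, 7] / [4, 5] / [8, 9];  Q = [1, 4, 5, 7] / [2, 6] / [3, 8]
  Insert 1 (step 9): P = [1, 3, 6, 7] / [2, 5] / [4, 9] / [8];  Q = [1, 4, 5, 7] / [2, 6] / [3, 8] / [9]
Final shape: (4, 2, 2, 1).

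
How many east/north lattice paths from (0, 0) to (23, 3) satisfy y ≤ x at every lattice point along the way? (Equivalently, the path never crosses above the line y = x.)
Number of paths = 2275

By the reflection principle (André's argument), the number of monotone paths to (23, 3) with n ≤ m that never go above y = x is C(26, 23) − C(26, 24) = 2600 − 325 = 2275.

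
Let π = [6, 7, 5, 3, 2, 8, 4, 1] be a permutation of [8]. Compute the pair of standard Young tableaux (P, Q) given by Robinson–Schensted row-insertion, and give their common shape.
P = [1, 4, 8] / [2, 7] / [3] / [5] / [6];  Q = [1, 2, 6] / [3, 7] / [4] / [5] / [8];  common shape = (3, 2, 1, 1, 1)

Row-insert the values π_1, π_2, … into P one at a time, bumping the leftmost entry strictly greater than the inserted value down to the next row. The recording tableau Q records, in position (i, j), the step at which that cell was added to P.
  Insert 6 (step 1): P = [6];  Q = [1]
  Insert 7 (step 2): P = [6, 7];  Q = [1, 2]
  Insert 5 (step 3): P = [5, 7] / [6];  Q = [1, 2] / [3]
  Insert 3 (step 4): P = [3, 7] / [5] / [6];  Q = [1, 2] / [3] / [4]
  Insert 2 (step 5): P = [2, 7] / [3] / [5] / [6];  Q = [1, 2] / [3] / [4] / [5]
  Insert 8 (step 6): P = [2, 7, 8] / [3] / [5] / [6];  Q = [1, 2, 6] / [3] / [4] / [5]
  Insert 4 (step 7): P = [2, 4, 8] / [3, 7] / [5] / [6];  Q = [1, 2, 6] / [3, 7] / [4] / [5]
  Insert 1 (step 8): P = [1, 4, 8] / [2, 7] / [3] / [5] / [6];  Q = [1, 2, 6] / [3, 7] / [4] / [5] / [8]
Final shape: (3, 2, 1, 1, 1).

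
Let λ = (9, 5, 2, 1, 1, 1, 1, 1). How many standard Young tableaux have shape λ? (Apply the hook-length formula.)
# SYT of shape (9, 5, 2, 1, 1, 1, 1, 1) = 142849980

Hook-length formula: f^λ = n! / Π hook(c), product over all cells c of the Young diagram. For λ = (9, 5, 2, 1, 1, 1, 1, 1), n = 21 boxes. Hook lengths by row (left-to-right, top-to-bottom): [16, 10, 8, 7, 6, 4, 3, 2, 1]; [11, 5, 3, 2, 1]; [7, 1]; [5]; [4]; [3]; [2]; [1]. Product of hooks = 357654528000. So f^λ = 21! / 357654528000 = 51090942171709440000 / 357654528000 = 142849980.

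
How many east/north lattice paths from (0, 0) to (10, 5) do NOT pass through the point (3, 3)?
Number of paths = 2283

Total paths from (0, 0) to (10, 5): C(15, 10) = 3003. Paths through (3, 3): (paths (0, 0) → (3, 3)) × (paths (3, 3) → (10, 5)) = C(6, 3) · C(9, 7) = 20 · 36 = 720. Avoidance count = 3003 − 720 = 2283.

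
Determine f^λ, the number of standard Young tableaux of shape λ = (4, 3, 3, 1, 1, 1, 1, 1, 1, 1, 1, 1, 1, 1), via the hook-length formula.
# SYT of shape (4, 3, 3, 1, 1, 1, 1, 1, 1, 1, 1, 1, 1, 1) = 1493856

Hook-length formula: f^λ = n! / Π hook(c), product over all cells c of the Young diagram. For λ = (4, 3, 3, 1, 1, 1, 1, 1, 1, 1, 1, 1, 1, 1), n = 21 boxes. Hook lengths by row (left-to-right, top-to-bottom): [17, 5, 4, 1]; [15, 3, 2]; [14, 2, 1]; [11]; [10]; [9]; [8]; [7]; [6]; [5]; [4]; [3]; [2]; [1]. Product of hooks = 34200714240000. So f^λ = 21! / 34200714240000 = 51090942171709440000 / 34200714240000 = 1493856.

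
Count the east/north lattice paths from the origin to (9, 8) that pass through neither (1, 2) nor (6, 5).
Number of paths = 9421

Inclusion–exclusion. Total paths: C(17, 9) = 24310. Through P₁: C(3, 1)·C(14, 8) = 9009. Through P₂: C(11, 6)·C(6, 3) = 9240. Since P₁ is strictly southwest of P₂, a monotone path through both must visit P₁ then P₂; paths through both = C(3, 1)·C(8, 5)·C(6, 3) = 3360. Avoid both = 24310 − 9009 − 9240 + 3360 = 9421.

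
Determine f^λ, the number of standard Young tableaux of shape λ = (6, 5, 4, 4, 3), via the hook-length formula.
# SYT of shape (6, 5, 4, 4, 3) = 746876130

Hook-length formula: f^λ = n! / Π hook(c), product over all cells c of the Young diagram. For λ = (6, 5, 4, 4, 3), n = 22 boxes. Hook lengths by row (left-to-right, top-to-bottom): [10, 9, 8, 6, 3, 1]; [8, 7, 6, 4, 1]; [6, 5, 4, 2]; [5, 4, 3, 1]; [3, 2, 1]. Product of hooks = 1504935936000. So f^λ = 22! / 1504935936000 = 1124000727777607680000 / 1504935936000 = 746876130.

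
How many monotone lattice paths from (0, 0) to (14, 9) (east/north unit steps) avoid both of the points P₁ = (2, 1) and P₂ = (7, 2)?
Number of paths = 377504

Inclusion–exclusion. Total paths: C(23, 14) = 817190. Through P₁: C(3, 2)·C(20, 12) = 377910. Through P₂: C(9, 7)·C(14, 7) = 123552. Since P₁ is strictly southwest of P₂, a monotone path through both must visit P₁ then P₂; paths through both = C(3, 2)·C(6, 5)·C(14, 7) = 61776. Avoid both = 817190 − 377910 − 123552 + 61776 = 377504.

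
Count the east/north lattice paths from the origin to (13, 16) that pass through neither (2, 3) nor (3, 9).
Number of paths = 39985275

Inclusion–exclusion. Total paths: C(29, 13) = 67863915. Through P₁: C(5, 2)·C(24, 11) = 24961440. Through P₂: C(12, 3)·C(17, 10) = 4278560. Since P₁ is strictly southwest of P₂, a monotone path through both must visit P₁ then P₂; paths through both = C(5, 2)·C(7, 1)·C(17, 10) = 1361360. Avoid both = 67863915 − 24961440 − 4278560 + 1361360 = 39985275.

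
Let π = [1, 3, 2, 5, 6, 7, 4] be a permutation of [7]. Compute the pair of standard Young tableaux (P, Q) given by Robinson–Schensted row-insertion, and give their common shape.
P = [1, 2, 4, 6, 7] / [3, 5];  Q = [1, 2, 4, 5, 6] / [3, 7];  common shape = (5, 2)

Row-insert the values π_1, π_2, … into P one at a time, bumping the leftmost entry strictly greater than the inserted value down to the next row. The recording tableau Q records, in position (i, j), the step at which that cell was added to P.
  Insert 1 (step 1): P = [1];  Q = [1]
  Insert 3 (step 2): P = [1, 3];  Q = [1, 2]
  Insert 2 (step 3): P = [1, 2] / [3];  Q = [1, 2] / [3]
  Insert 5 (step 4): P = [1, 2, 5] / [3];  Q = [1, 2, 4] / [3]
  Insert 6 (step 5): P = [1, 2, 5, 6] / [3];  Q = [1, 2, 4, 5] / [3]
  Insert 7 (step 6): P = [1, 2, 5, 6, 7] / [3];  Q = [1, 2, 4, 5, 6] / [3]
  Insert 4 (step 7): P = [1, 2, 4, 6, 7] / [3, 5];  Q = [1, 2, 4, 5, 6] / [3, 7]
Final shape: (5, 2).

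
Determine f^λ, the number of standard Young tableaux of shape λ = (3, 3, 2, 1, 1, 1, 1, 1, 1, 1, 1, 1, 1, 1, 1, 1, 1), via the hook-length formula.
# SYT of shape (3, 3, 2, 1, 1, 1, 1, 1, 1, 1, 1, 1, 1, 1, 1, 1, 1) = 98175

Hook-length formula: f^λ = n! / Π hook(c), product over all cells c of the Young diagram. For λ = (3, 3, 2, 1, 1, 1, 1, 1, 1, 1, 1, 1, 1, 1, 1, 1, 1), n = 22 boxes. Hook lengths by row (left-to-right, top-to-bottom): [19, 4, 2]; [18, 3, 1]; [16, 1]; [14]; [13]; [12]; [11]; [10]; [9]; [8]; [7]; [6]; [5]; [4]; [3]; [2]; [1]. Product of hooks = 11448950626713600. So f^λ = 22! / 11448950626713600 = 1124000727777607680000 / 11448950626713600 = 98175.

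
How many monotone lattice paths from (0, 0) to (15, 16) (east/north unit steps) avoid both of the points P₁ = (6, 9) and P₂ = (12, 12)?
Number of paths = 163352235

Inclusion–exclusion. Total paths: C(31, 15) = 300540195. Through P₁: C(15, 6)·C(16, 9) = 57257200. Through P₂: C(24, 12)·C(7, 3) = 94645460. Since P₁ is strictly southwest of P₂, a monotone path through both must visit P₁ then P₂; paths through both = C(15, 6)·C(9, 6)·C(7, 3) = 14714700. Avoid both = 300540195 − 57257200 − 94645460 + 14714700 = 163352235.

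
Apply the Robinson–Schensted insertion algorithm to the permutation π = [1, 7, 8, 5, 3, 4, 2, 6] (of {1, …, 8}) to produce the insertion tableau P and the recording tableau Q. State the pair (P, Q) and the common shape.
P = [1, 2, 4, 6] / [3, 8] / [5] / [7];  Q = [1, 2, 3, 8] / [4, 6] / [5] / [7];  common shape = (4, 2, 1, 1)

Row-insert the values π_1, π_2, … into P one at a time, bumping the leftmost entry strictly greater than the inserted value down to the next row. The recording tableau Q records, in position (i, j), the step at which that cell was added to P.
  Insert 1 (step 1): P = [1];  Q = [1]
  Insert 7 (step 2): P = [1, 7];  Q = [1, 2]
  Insert 8 (step 3): P = [1, 7, 8];  Q = [1, 2, 3]
  Insert 5 (step 4): P = [1, 5, 8] / [7];  Q = [1, 2, 3] / [4]
  Insert 3 (step 5): P = [1, 3, 8] / [5] / [7];  Q = [1, 2, 3] / [4] / [5]
  Insert 4 (step 6): P = [1, 3, 4] / [5, 8] / [7];  Q = [1, 2, 3] / [4, 6] / [5]
  Insert 2 (step 7): P = [1, 2, 4] / [3, 8] / [5] / [7];  Q = [1, 2, 3] / [4, 6] / [5] / [7]
  Insert 6 (step 8): P = [1, 2, 4, 6] / [3, 8] / [5] / [7];  Q = [1, 2, 3, 8] / [4, 6] / [5] / [7]
Final shape: (4, 2, 1, 1).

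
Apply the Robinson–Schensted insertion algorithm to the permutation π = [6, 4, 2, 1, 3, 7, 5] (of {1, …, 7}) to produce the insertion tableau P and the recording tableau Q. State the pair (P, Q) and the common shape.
P = [1, 3, 5] / [2, 7] / [4] / [6];  Q = [1, 5, 6] / [2, 7] / [3] / [4];  common shape = (3, 2, 1, 1)

Row-insert the values π_1, π_2, … into P one at a time, bumping the leftmost entry strictly greater than the inserted value down to the next row. The recording tableau Q records, in position (i, j), the step at which that cell was added to P.
  Insert 6 (step 1): P = [6];  Q = [1]
  Insert 4 (step 2): P = [4] / [6];  Q = [1] / [2]
  Insert 2 (step 3): P = [2] / [4] / [6];  Q = [1] / [2] / [3]
  Insert 1 (step 4): P = [1] / [2] / [4] / [6];  Q = [1] / [2] / [3] / [4]
  Insert 3 (step 5): P = [1, 3] / [2] / [4] / [6];  Q = [1, 5] / [2] / [3] / [4]
  Insert 7 (step 6): P = [1, 3, 7] / [2] / [4] / [6];  Q = [1, 5, 6] / [2] / [3] / [4]
  Insert 5 (step 7): P = [1, 3, 5] / [2, 7] / [4] / [6];  Q = [1, 5, 6] / [2, 7] / [3] / [4]
Final shape: (3, 2, 1, 1).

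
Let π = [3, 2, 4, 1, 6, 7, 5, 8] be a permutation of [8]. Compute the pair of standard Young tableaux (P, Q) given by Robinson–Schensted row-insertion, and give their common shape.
P = [1, 4, 5, 7, 8] / [2, 6] / [3];  Q = [1, 3, 5, 6, 8] / [2, 7] / [4];  common shape = (5, 2, 1)

Row-insert the values π_1, π_2, … into P one at a time, bumping the leftmost entry strictly greater than the inserted value down to the next row. The recording tableau Q records, in position (i, j), the step at which that cell was added to P.
  Insert 3 (step 1): P = [3];  Q = [1]
  Insert 2 (step 2): P = [2] / [3];  Q = [1] / [2]
  Insert 4 (step 3): P = [2, 4] / [3];  Q = [1, 3] / [2]
  Insert 1 (step 4): P = [1, 4] / [2] / [3];  Q = [1, 3] / [2] / [4]
  Insert 6 (step 5): P = [1, 4, 6] / [2] / [3];  Q = [1, 3, 5] / [2] / [4]
  Insert 7 (step 6): P = [1, 4, 6, 7] / [2] / [3];  Q = [1, 3, 5, 6] / [2] / [4]
  Insert 5 (step 7): P = [1, 4, 5, 7] / [2, 6] / [3];  Q = [1, 3, 5, 6] / [2, 7] / [4]
  Insert 8 (step 8): P = [1, 4, 5, 7, 8] / [2, 6] / [3];  Q = [1, 3, 5, 6, 8] / [2, 7] / [4]
Final shape: (5, 2, 1).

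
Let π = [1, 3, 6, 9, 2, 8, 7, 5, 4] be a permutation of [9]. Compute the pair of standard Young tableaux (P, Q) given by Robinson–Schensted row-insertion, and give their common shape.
P = [1, 2, 4, 7] / [3, 5] / [6] / [8] / [9];  Q = [1, 2, 3, 4] / [5, 6] / [7] / [8] / [9];  common shape = (4, 2, 1, 1, 1)

Row-insert the values π_1, π_2, … into P one at a time, bumping the leftmost entry strictly greater than the inserted value down to the next row. The recording tableau Q records, in position (i, j), the step at which that cell was added to P.
  Insert 1 (step 1): P = [1];  Q = [1]
  Insert 3 (step 2): P = [1, 3];  Q = [1, 2]
  Insert 6 (step 3): P = [1, 3, 6];  Q = [1, 2, 3]
  Insert 9 (step 4): P = [1, 3, 6, 9];  Q = [1, 2, 3, 4]
  Insert 2 (step 5): P = [1, 2, 6, 9] / [3];  Q = [1, 2, 3, 4] / [5]
  Insert 8 (step 6): P = [1, 2, 6, 8] / [3, 9];  Q = [1, 2, 3, 4] / [5, 6]
  Insert 7 (step 7): P = [1, 2, 6, 7] / [3, 8] / [9];  Q = [1, 2, 3, 4] / [5, 6] / [7]
  Insert 5 (step 8): P = [1, 2, 5, 7] / [3, 6] / [8] / [9];  Q = [1, 2, 3, 4] / [5, 6] / [7] / [8]
  Insert 4 (step 9): P = [1, 2, 4, 7] / [3, 5] / [6] / [8] / [9];  Q = [1, 2, 3, 4] / [5, 6] / [7] / [8] / [9]
Final shape: (4, 2, 1, 1, 1).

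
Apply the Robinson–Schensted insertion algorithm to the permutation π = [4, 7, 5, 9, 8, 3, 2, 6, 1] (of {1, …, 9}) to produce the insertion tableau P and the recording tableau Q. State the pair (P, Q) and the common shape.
P = [1, 5, 6] / [2, 8] / [3, 9] / [4] / [7];  Q = [1, 2, 4] / [3, 5] / [6, 8] / [7] / [9];  common shape = (3, 2, 2, 1, 1)

Row-insert the values π_1, π_2, … into P one at a time, bumping the leftmost entry strictly greater than the inserted value down to the next row. The recording tableau Q records, in position (i, j), the step at which that cell was added to P.
  Insert 4 (step 1): P = [4];  Q = [1]
  Insert 7 (step 2): P = [4, 7];  Q = [1, 2]
  Insert 5 (step 3): P = [4, 5] / [7];  Q = [1, 2] / [3]
  Insert 9 (step 4): P = [4, 5, 9] / [7];  Q = [1, 2, 4] / [3]
  Insert 8 (step 5): P = [4, 5, 8] / [7, 9];  Q = [1, 2, 4] / [3, 5]
  Insert 3 (step 6): P = [3, 5, 8] / [4, 9] / [7];  Q = [1, 2, 4] / [3, 5] / [6]
  Insert 2 (step 7): P = [2, 5, 8] / [3, 9] / [4] / [7];  Q = [1, 2, 4] / [3, 5] / [6] / [7]
  Insert 6 (step 8): P = [2, 5, 6] / [3, 8] / [4, 9] / [7];  Q = [1, 2, 4] / [3, 5] / [6, 8] / [7]
  Insert 1 (step 9): P = [1, 5, 6] / [2, 8] / [3, 9] / [4] / [7];  Q = [1, 2, 4] / [3, 5] / [6, 8] / [7] / [9]
Final shape: (3, 2, 2, 1, 1).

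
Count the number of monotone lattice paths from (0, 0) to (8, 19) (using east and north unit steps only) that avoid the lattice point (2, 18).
Number of paths = 2218745

Total paths from (0, 0) to (8, 19): C(27, 8) = 2220075. Paths through (2, 18): (paths (0, 0) → (2, 18)) × (paths (2, 18) → (8, 19)) = C(20, 2) · C(7, 6) = 190 · 7 = 1330. Avoidance count = 2220075 − 1330 = 2218745.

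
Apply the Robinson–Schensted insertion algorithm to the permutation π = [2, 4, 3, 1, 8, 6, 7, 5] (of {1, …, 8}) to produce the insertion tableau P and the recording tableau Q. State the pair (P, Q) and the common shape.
P = [1, 3, 5, 7] / [2, 6] / [4, 8];  Q = [1, 2, 5, 7] / [3, 6] / [4, 8];  common shape = (4, 2, 2)

Row-insert the values π_1, π_2, … into P one at a time, bumping the leftmost entry strictly greater than the inserted value down to the next row. The recording tableau Q records, in position (i, j), the step at which that cell was added to P.
  Insert 2 (step 1): P = [2];  Q = [1]
  Insert 4 (step 2): P = [2, 4];  Q = [1, 2]
  Insert 3 (step 3): P = [2, 3] / [4];  Q = [1, 2] / [3]
  Insert 1 (step 4): P = [1, 3] / [2] / [4];  Q = [1, 2] / [3] / [4]
  Insert 8 (step 5): P = [1, 3, 8] / [2] / [4];  Q = [1, 2, 5] / [3] / [4]
  Insert 6 (step 6): P = [1, 3, 6] / [2, 8] / [4];  Q = [1, 2, 5] / [3, 6] / [4]
  Insert 7 (step 7): P = [1, 3, 6, 7] / [2, 8] / [4];  Q = [1, 2, 5, 7] / [3, 6] / [4]
  Insert 5 (step 8): P = [1, 3, 5, 7] / [2, 6] / [4, 8];  Q = [1, 2, 5, 7] / [3, 6] / [4, 8]
Final shape: (4, 2, 2).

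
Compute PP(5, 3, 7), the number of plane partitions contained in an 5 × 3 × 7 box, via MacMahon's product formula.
PP(5, 3, 7) = 16195608

Evaluate the triple product over i = 1..5, j = 1..3, k = 1..7. The factors are (2/1) · (3/2) · (4/3) · (5/4) · (6/5) · (7/6) · (8/7) · (3/2) · … (105 factors total). The numerators and denominators telescope so the product is an integer; carrying out the multiplication exactly gives PP(5, 3, 7) = 16195608.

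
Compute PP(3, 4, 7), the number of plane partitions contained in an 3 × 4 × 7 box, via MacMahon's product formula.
PP(3, 4, 7) = 1557270

Evaluate the triple product over i = 1..3, j = 1..4, k = 1..7. The factors are (2/1) · (3/2) · (4/3) · (5/4) · (6/5) · (7/6) · (8/7) · (3/2) · … (84 factors total). The numerators and denominators telescope so the product is an integer; carrying out the multiplication exactly gives PP(3, 4, 7) = 1557270.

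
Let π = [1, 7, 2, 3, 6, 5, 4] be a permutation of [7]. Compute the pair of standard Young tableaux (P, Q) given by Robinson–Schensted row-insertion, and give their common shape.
P = [1, 2, 3, 4] / [5] / [6] / [7];  Q = [1, 2, 4, 5] / [3] / [6] / [7];  common shape = (4, 1, 1, 1)

Row-insert the values π_1, π_2, … into P one at a time, bumping the leftmost entry strictly greater than the inserted value down to the next row. The recording tableau Q records, in position (i, j), the step at which that cell was added to P.
  Insert 1 (step 1): P = [1];  Q = [1]
  Insert 7 (step 2): P = [1, 7];  Q = [1, 2]
  Insert 2 (step 3): P = [1, 2] / [7];  Q = [1, 2] / [3]
  Insert 3 (step 4): P = [1, 2, 3] / [7];  Q = [1, 2, 4] / [3]
  Insert 6 (step 5): P = [1, 2, 3, 6] / [7];  Q = [1, 2, 4, 5] / [3]
  Insert 5 (step 6): P = [1, 2, 3, 5] / [6] / [7];  Q = [1, 2, 4, 5] / [3] / [6]
  Insert 4 (step 7): P = [1, 2, 3, 4] / [5] / [6] / [7];  Q = [1, 2, 4, 5] / [3] / [6] / [7]
Final shape: (4, 1, 1, 1).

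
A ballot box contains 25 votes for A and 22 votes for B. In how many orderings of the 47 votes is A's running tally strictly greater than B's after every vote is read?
Strict-lead orderings = 946844533674

Total orderings of the 47 votes with 25 for A: C(47, 25) = 14833897694226. By the Bertrand ballot formula (Cycle Lemma / reflection principle), the number of orderings in which A is strictly ahead of B throughout is (p − q)/(p + q) · C(p + q, p) = (25 − 22)/(25 + 22) · 14833897694226 = 946844533674.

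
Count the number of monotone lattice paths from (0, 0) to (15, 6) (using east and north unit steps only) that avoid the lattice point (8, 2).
Number of paths = 39414

Total paths from (0, 0) to (15, 6): C(21, 15) = 54264. Paths through (8, 2): (paths (0, 0) → (8, 2)) × (paths (8, 2) → (15, 6)) = C(10, 8) · C(11, 7) = 45 · 330 = 14850. Avoidance count = 54264 − 14850 = 39414.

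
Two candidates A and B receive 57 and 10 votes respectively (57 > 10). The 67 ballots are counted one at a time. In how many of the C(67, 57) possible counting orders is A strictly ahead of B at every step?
Strict-lead orderings = 173966417768

Total orderings of the 67 votes with 57 for A: C(67, 57) = 247994680648. By the Bertrand ballot formula (Cycle Lemma / reflection principle), the number of orderings in which A is strictly ahead of B throughout is (p − q)/(p + q) · C(p + q, p) = (57 − 10)/(57 + 10) · 247994680648 = 173966417768.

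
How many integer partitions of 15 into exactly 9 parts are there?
p(15, 9 parts) = 11

Partitions of n into exactly k parts ↔ partitions of n − k into at most k parts (subtract 1 from each part). For n = 15, k = 9, the partitions are: 7+1+1+1+1+1+1+1+1, 6+2+1+1+1+1+1+1+1, 5+3+1+1+1+1+1+1+1, 5+2+2+1+1+1+1+1+1, 4+4+1+1+1+1+1+1+1, 4+3+2+1+1+1+1+1+1, 4+2+2+2+1+1+1+1+1, 3+3+3+1+1+1+1+1+1, 3+3+2+2+1+1+1+1+1, 3+2+2+2+2+1+1+1+1, 2+2+2+2+2+2+1+1+1. Count = 11.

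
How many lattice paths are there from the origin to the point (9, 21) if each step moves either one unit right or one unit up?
Number of paths = 14307150

A monotone lattice path from (0, 0) to (9, 21) consists of 9 east steps and 21 north steps in some order, so it is determined by which 9 of the 30 steps are east. The count is C(30, 9) = 14307150.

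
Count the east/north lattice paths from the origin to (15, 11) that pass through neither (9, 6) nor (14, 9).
Number of paths = 3803120

Inclusion–exclusion. Total paths: C(26, 15) = 7726160. Through P₁: C(15, 9)·C(11, 6) = 2312310. Through P₂: C(23, 14)·C(3, 1) = 2451570. Since P₁ is strictly southwest of P₂, a monotone path through both must visit P₁ then P₂; paths through both = C(15, 9)·C(8, 5)·C(3, 1) = 840840. Avoid both = 7726160 − 2312310 − 2451570 + 840840 = 3803120.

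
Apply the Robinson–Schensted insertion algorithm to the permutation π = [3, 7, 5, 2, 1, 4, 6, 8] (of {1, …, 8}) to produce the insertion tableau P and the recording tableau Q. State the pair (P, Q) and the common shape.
P = [1, 4, 6, 8] / [2, 5] / [3] / [7];  Q = [1, 2, 7, 8] / [3, 6] / [4] / [5];  common shape = (4, 2, 1, 1)

Row-insert the values π_1, π_2, … into P one at a time, bumping the leftmost entry strictly greater than the inserted value down to the next row. The recording tableau Q records, in position (i, j), the step at which that cell was added to P.
  Insert 3 (step 1): P = [3];  Q = [1]
  Insert 7 (step 2): P = [3, 7];  Q = [1, 2]
  Insert 5 (step 3): P = [3, 5] / [7];  Q = [1, 2] / [3]
  Insert 2 (step 4): P = [2, 5] / [3] / [7];  Q = [1, 2] / [3] / [4]
  Insert 1 (step 5): P = [1, 5] / [2] / [3] / [7];  Q = [1, 2] / [3] / [4] / [5]
  Insert 4 (step 6): P = [1, 4] / [2, 5] / [3] / [7];  Q = [1, 2] / [3, 6] / [4] / [5]
  Insert 6 (step 7): P = [1, 4, 6] / [2, 5] / [3] / [7];  Q = [1, 2, 7] / [3, 6] / [4] / [5]
  Insert 8 (step 8): P = [1, 4, 6, 8] / [2, 5] / [3] / [7];  Q = [1, 2, 7, 8] / [3, 6] / [4] / [5]
Final shape: (4, 2, 1, 1).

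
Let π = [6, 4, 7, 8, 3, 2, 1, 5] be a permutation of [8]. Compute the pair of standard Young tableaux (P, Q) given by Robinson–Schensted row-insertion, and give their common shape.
P = [1, 5, 8] / [2, 7] / [3] / [4] / [6];  Q = [1, 3, 4] / [2, 8] / [5] / [6] / [7];  common shape = (3, 2, 1, 1, 1)

Row-insert the values π_1, π_2, … into P one at a time, bumping the leftmost entry strictly greater than the inserted value down to the next row. The recording tableau Q records, in position (i, j), the step at which that cell was added to P.
  Insert 6 (step 1): P = [6];  Q = [1]
  Insert 4 (step 2): P = [4] / [6];  Q = [1] / [2]
  Insert 7 (step 3): P = [4, 7] / [6];  Q = [1, 3] / [2]
  Insert 8 (step 4): P = [4, 7, 8] / [6];  Q = [1, 3, 4] / [2]
  Insert 3 (step 5): P = [3, 7, 8] / [4] / [6];  Q = [1, 3, 4] / [2] / [5]
  Insert 2 (step 6): P = [2, 7, 8] / [3] / [4] / [6];  Q = [1, 3, 4] / [2] / [5] / [6]
  Insert 1 (step 7): P = [1, 7, 8] / [2] / [3] / [4] / [6];  Q = [1, 3, 4] / [2] / [5] / [6] / [7]
  Insert 5 (step 8): P = [1, 5, 8] / [2, 7] / [3] / [4] / [6];  Q = [1, 3, 4] / [2, 8] / [5] / [6] / [7]
Final shape: (3, 2, 1, 1, 1).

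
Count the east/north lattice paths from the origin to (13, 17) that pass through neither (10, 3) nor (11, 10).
Number of paths = 106949962

Inclusion–exclusion. Total paths: C(30, 13) = 119759850. Through P₁: C(13, 10)·C(17, 3) = 194480. Through P₂: C(21, 11)·C(9, 2) = 12697776. Since P₁ is strictly southwest of P₂, a monotone path through both must visit P₁ then P₂; paths through both = C(13, 10)·C(8, 1)·C(9, 2) = 82368. Avoid both = 119759850 − 194480 − 12697776 + 82368 = 106949962.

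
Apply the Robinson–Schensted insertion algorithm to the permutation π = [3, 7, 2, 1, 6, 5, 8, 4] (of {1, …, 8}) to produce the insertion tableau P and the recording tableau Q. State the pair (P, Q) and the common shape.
P = [1, 4, 8] / [2, 5] / [3, 6] / [7];  Q = [1, 2, 7] / [3, 5] / [4, 6] / [8];  common shape = (3, 2, 2, 1)

Row-insert the values π_1, π_2, … into P one at a time, bumping the leftmost entry strictly greater than the inserted value down to the next row. The recording tableau Q records, in position (i, j), the step at which that cell was added to P.
  Insert 3 (step 1): P = [3];  Q = [1]
  Insert 7 (step 2): P = [3, 7];  Q = [1, 2]
  Insert 2 (step 3): P = [2, 7] / [3];  Q = [1, 2] / [3]
  Insert 1 (step 4): P = [1, 7] / [2] / [3];  Q = [1, 2] / [3] / [4]
  Insert 6 (step 5): P = [1, 6] / [2, 7] / [3];  Q = [1, 2] / [3, 5] / [4]
  Insert 5 (step 6): P = [1, 5] / [2, 6] / [3, 7];  Q = [1, 2] / [3, 5] / [4, 6]
  Insert 8 (step 7): P = [1, 5, 8] / [2, 6] / [3, 7];  Q = [1, 2, 7] / [3, 5] / [4, 6]
  Insert 4 (step 8): P = [1, 4, 8] / [2, 5] / [3, 6] / [7];  Q = [1, 2, 7] / [3, 5] / [4, 6] / [8]
Final shape: (3, 2, 2, 1).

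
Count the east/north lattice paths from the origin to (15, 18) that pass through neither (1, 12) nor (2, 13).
Number of paths = 1035977568

Inclusion–exclusion. Total paths: C(33, 15) = 1037158320. Through P₁: C(13, 1)·C(20, 14) = 503880. Through P₂: C(15, 2)·C(18, 13) = 899640. Since P₁ is strictly southwest of P₂, a monotone path through both must visit P₁ then P₂; paths through both = C(13, 1)·C(2, 1)·C(18, 13) = 222768. Avoid both = 1037158320 − 503880 − 899640 + 222768 = 1035977568.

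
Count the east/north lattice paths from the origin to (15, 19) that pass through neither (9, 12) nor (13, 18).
Number of paths = 918000315

Inclusion–exclusion. Total paths: C(34, 15) = 1855967520. Through P₁: C(21, 9)·C(13, 6) = 504383880. Through P₂: C(31, 13)·C(3, 2) = 618759225. Since P₁ is strictly southwest of P₂, a monotone path through both must visit P₁ then P₂; paths through both = C(21, 9)·C(10, 4)·C(3, 2) = 185175900. Avoid both = 1855967520 − 504383880 − 618759225 + 185175900 = 918000315.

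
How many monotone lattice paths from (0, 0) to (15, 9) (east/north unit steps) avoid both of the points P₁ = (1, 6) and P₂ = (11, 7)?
Number of paths = 826539

Inclusion–exclusion. Total paths: C(24, 15) = 1307504. Through P₁: C(7, 1)·C(17, 14) = 4760. Through P₂: C(18, 11)·C(6, 4) = 477360. Since P₁ is strictly southwest of P₂, a monotone path through both must visit P₁ then P₂; paths through both = C(7, 1)·C(11, 10)·C(6, 4) = 1155. Avoid both = 1307504 − 4760 − 477360 + 1155 = 826539.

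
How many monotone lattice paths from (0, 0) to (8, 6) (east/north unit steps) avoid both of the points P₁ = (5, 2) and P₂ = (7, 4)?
Number of paths = 1656

Inclusion–exclusion. Total paths: C(14, 8) = 3003. Through P₁: C(7, 5)·C(7, 3) = 735. Through P₂: C(11, 7)·C(3, 1) = 990. Since P₁ is strictly southwest of P₂, a monotone path through both must visit P₁ then P₂; paths through both = C(7, 5)·C(4, 2)·C(3, 1) = 378. Avoid both = 3003 − 735 − 990 + 378 = 1656.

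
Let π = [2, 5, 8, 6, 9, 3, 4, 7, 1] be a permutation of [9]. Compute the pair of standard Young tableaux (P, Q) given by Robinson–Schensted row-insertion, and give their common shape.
P = [1, 3, 4, 7] / [2, 6, 9] / [5] / [8];  Q = [1, 2, 3, 5] / [4, 7, 8] / [6] / [9];  common shape = (4, 3, 1, 1)

Row-insert the values π_1, π_2, … into P one at a time, bumping the leftmost entry strictly greater than the inserted value down to the next row. The recording tableau Q records, in position (i, j), the step at which that cell was added to P.
  Insert 2 (step 1): P = [2];  Q = [1]
  Insert 5 (step 2): P = [2, 5];  Q = [1, 2]
  Insert 8 (step 3): P = [2, 5, 8];  Q = [1, 2, 3]
  Insert 6 (step 4): P = [2, 5, 6] / [8];  Q = [1, 2, 3] / [4]
  Insert 9 (step 5): P = [2, 5, 6, 9] / [8];  Q = [1, 2, 3, 5] / [4]
  Insert 3 (step 6): P = [2, 3, 6, 9] / [5] / [8];  Q = [1, 2, 3, 5] / [4] / [6]
  Insert 4 (step 7): P = [2, 3, 4, 9] / [5, 6] / [8];  Q = [1, 2, 3, 5] / [4, 7] / [6]
  Insert 7 (step 8): P = [2, 3, 4, 7] / [5, 6, 9] / [8];  Q = [1, 2, 3, 5] / [4, 7, 8] / [6]
  Insert 1 (step 9): P = [1, 3, 4, 7] / [2, 6, 9] / [5] / [8];  Q = [1, 2, 3, 5] / [4, 7, 8] / [6] / [9]
Final shape: (4, 3, 1, 1).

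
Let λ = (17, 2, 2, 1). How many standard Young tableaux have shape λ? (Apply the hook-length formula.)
# SYT of shape (17, 2, 2, 1) = 99484

Hook-length formula: f^λ = n! / Π hook(c), product over all cells c of the Young diagram. For λ = (17, 2, 2, 1), n = 22 boxes. Hook lengths by row (left-to-right, top-to-bottom): [20, 18, 15, 14, 13, 12, 11, 10, 9, 8, 7, 6, 5, 4, 3, 2, 1]; [4, 2]; [3, 1]; [1]. Product of hooks = 11298306539520000. So f^λ = 22! / 11298306539520000 = 1124000727777607680000 / 11298306539520000 = 99484.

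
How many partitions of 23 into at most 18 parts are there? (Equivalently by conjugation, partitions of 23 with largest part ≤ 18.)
p(23, parts ≤ 18) = 1243

Use the recurrence p(n, m) = p(n, m−1) + p(n−m, m): either the largest part is < m (count p(n, m−1)) or the largest part is exactly m (remove one copy of m, count p(n−m, m)). With p(0, ·) = 1 this gives p(23, parts ≤ 18) = 1243. (By conjugating Young diagrams, this also counts partitions of 23 into at most 18 parts.)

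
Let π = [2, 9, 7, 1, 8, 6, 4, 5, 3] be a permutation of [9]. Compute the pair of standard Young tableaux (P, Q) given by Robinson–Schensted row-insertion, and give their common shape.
P = [1, 3, 5] / [2, 4, 8] / [6] / [7] / [9];  Q = [1, 2, 5] / [3, 6, 8] / [4] / [7] / [9];  common shape = (3, 3, 1, 1, 1)

Row-insert the values π_1, π_2, … into P one at a time, bumping the leftmost entry strictly greater than the inserted value down to the next row. The recording tableau Q records, in position (i, j), the step at which that cell was added to P.
  Insert 2 (step 1): P = [2];  Q = [1]
  Insert 9 (step 2): P = [2, 9];  Q = [1, 2]
  Insert 7 (step 3): P = [2, 7] / [9];  Q = [1, 2] / [3]
  Insert 1 (step 4): P = [1, 7] / [2] / [9];  Q = [1, 2] / [3] / [4]
  Insert 8 (step 5): P = [1, 7, 8] / [2] / [9];  Q = [1, 2, 5] / [3] / [4]
  Insert 6 (step 6): P = [1, 6, 8] / [2, 7] / [9];  Q = [1, 2, 5] / [3, 6] / [4]
  Insert 4 (step 7): P = [1, 4, 8] / [2, 6] / [7] / [9];  Q = [1, 2, 5] / [3, 6] / [4] / [7]
  Insert 5 (step 8): P = [1, 4, 5] / [2, 6, 8] / [7] / [9];  Q = [1, 2, 5] / [3, 6, 8] / [4] / [7]
  Insert 3 (step 9): P = [1, 3, 5] / [2, 4, 8] / [6] / [7] / [9];  Q = [1, 2, 5] / [3, 6, 8] / [4] / [7] / [9]
Final shape: (3, 3, 1, 1, 1).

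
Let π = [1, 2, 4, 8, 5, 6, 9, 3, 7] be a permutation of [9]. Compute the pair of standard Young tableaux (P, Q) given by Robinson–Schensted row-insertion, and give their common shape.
P = [1, 2, 3, 5, 6, 7] / [4, 9] / [8];  Q = [1, 2, 3, 4, 6, 7] / [5, 9] / [8];  common shape = (6, 2, 1)

Row-insert the values π_1, π_2, … into P one at a time, bumping the leftmost entry strictly greater than the inserted value down to the next row. The recording tableau Q records, in position (i, j), the step at which that cell was added to P.
  Insert 1 (step 1): P = [1];  Q = [1]
  Insert 2 (step 2): P = [1, 2];  Q = [1, 2]
  Insert 4 (step 3): P = [1, 2, 4];  Q = [1, 2, 3]
  Insert 8 (step 4): P = [1, 2, 4, 8];  Q = [1, 2, 3, 4]
  Insert 5 (step 5): P = [1, 2, 4, 5] / [8];  Q = [1, 2, 3, 4] / [5]
  Insert 6 (step 6): P = [1, 2, 4, 5, 6] / [8];  Q = [1, 2, 3, 4, 6] / [5]
  Insert 9 (step 7): P = [1, 2, 4, 5, 6, 9] / [8];  Q = [1, 2, 3, 4, 6, 7] / [5]
  Insert 3 (step 8): P = [1, 2, 3, 5, 6, 9] / [4] / [8];  Q = [1, 2, 3, 4, 6, 7] / [5] / [8]
  Insert 7 (step 9): P = [1, 2, 3, 5, 6, 7] / [4, 9] / [8];  Q = [1, 2, 3, 4, 6, 7] / [5, 9] / [8]
Final shape: (6, 2, 1).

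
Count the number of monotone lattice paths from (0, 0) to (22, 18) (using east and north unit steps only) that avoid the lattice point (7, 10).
Number of paths = 103844635128

Total paths from (0, 0) to (22, 18): C(40, 22) = 113380261800. Paths through (7, 10): (paths (0, 0) → (7, 10)) × (paths (7, 10) → (22, 18)) = C(17, 7) · C(23, 15) = 19448 · 490314 = 9535626672. Avoidance count = 113380261800 − 9535626672 = 103844635128.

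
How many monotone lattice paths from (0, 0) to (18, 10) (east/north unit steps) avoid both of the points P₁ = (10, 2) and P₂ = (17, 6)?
Number of paths = 11877855

Inclusion–exclusion. Total paths: C(28, 18) = 13123110. Through P₁: C(12, 10)·C(16, 8) = 849420. Through P₂: C(23, 17)·C(5, 1) = 504735. Since P₁ is strictly southwest of P₂, a monotone path through both must visit P₁ then P₂; paths through both = C(12, 10)·C(11, 7)·C(5, 1) = 108900. Avoid both = 13123110 − 849420 − 504735 + 108900 = 11877855.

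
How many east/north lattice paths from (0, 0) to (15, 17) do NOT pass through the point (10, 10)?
Number of paths = 419395968

Total paths from (0, 0) to (15, 17): C(32, 15) = 565722720. Paths through (10, 10): (paths (0, 0) → (10, 10)) × (paths (10, 10) → (15, 17)) = C(20, 10) · C(12, 5) = 184756 · 792 = 146326752. Avoidance count = 565722720 − 146326752 = 419395968.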